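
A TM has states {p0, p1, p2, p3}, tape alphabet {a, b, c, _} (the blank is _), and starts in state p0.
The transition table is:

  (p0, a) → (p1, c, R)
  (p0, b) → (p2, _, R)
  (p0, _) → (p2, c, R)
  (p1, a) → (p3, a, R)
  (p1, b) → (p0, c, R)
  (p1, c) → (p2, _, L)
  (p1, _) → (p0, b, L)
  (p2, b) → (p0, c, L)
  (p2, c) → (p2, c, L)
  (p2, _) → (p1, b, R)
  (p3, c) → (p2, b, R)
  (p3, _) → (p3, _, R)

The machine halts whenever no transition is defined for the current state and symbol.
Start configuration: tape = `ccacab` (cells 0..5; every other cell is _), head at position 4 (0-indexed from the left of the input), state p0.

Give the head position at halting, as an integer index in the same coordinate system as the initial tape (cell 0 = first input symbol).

2

state=p0 head=4 tape=ccac[a]b___   (p0,a)→(p1,c,R)
state=p1 head=5 tape=ccacc[b]___   (p1,b)→(p0,c,R)
state=p0 head=6 tape=ccaccc[_]__   (p0,_)→(p2,c,R)
state=p2 head=7 tape=ccacccc[_]_   (p2,_)→(p1,b,R)
state=p1 head=8 tape=ccaccccb[_]   (p1,_)→(p0,b,L)
state=p0 head=7 tape=ccacccc[b]b   (p0,b)→(p2,_,R)
state=p2 head=8 tape=ccacccc_[b]   (p2,b)→(p0,c,L)
state=p0 head=7 tape=ccacccc[_]c   (p0,_)→(p2,c,R)
state=p2 head=8 tape=ccaccccc[c]   (p2,c)→(p2,c,L)
state=p2 head=7 tape=ccacccc[c]c   (p2,c)→(p2,c,L)
state=p2 head=6 tape=ccaccc[c]cc   (p2,c)→(p2,c,L)
state=p2 head=5 tape=ccacc[c]ccc   (p2,c)→(p2,c,L)
state=p2 head=4 tape=ccac[c]cccc   (p2,c)→(p2,c,L)
state=p2 head=3 tape=cca[c]ccccc   (p2,c)→(p2,c,L)
state=p2 head=2 tape=cc[a]cccccc
At halt the head is at cell 2.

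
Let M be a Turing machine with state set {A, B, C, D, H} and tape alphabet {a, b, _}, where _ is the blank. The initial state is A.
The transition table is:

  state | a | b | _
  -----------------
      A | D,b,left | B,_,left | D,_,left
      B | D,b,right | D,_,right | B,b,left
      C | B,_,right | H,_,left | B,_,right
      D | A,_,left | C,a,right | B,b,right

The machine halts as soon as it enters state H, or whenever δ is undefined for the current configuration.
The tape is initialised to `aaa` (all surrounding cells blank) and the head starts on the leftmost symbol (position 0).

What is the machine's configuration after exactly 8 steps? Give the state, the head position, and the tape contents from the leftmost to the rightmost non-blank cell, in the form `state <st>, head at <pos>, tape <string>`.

state B, head at 0, tape a_ba

A | _[a]aa   read a → write b, move left, go to D
D | [_]baa   read _ → write b, move right, go to B
B | b[b]aa   read b → write _, move right, go to D
D | b_[a]a   read a → write _, move left, go to A
A | b[_]_a   read _ → write _, move left, go to D
D | [b]__a   read b → write a, move right, go to C
C | a[_]_a   read _ → write _, move right, go to B
B | a_[_]a   read _ → write b, move left, go to B
B | a[_]ba
After 8 steps: state B, head at 0, tape a_ba.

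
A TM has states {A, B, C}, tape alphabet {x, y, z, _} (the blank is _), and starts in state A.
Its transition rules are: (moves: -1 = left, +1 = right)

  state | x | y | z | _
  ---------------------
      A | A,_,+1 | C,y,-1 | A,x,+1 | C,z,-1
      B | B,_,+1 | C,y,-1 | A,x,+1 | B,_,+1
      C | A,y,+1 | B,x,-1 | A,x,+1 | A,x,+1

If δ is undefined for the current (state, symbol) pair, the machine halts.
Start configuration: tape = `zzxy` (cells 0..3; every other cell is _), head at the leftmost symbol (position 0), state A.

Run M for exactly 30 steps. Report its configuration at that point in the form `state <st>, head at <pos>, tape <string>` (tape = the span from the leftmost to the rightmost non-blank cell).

state C, head at 2, tape x_xy

A | [z]zxy   read z → write x, move +1, go to A
A | x[z]xy   read z → write x, move +1, go to A
A | xx[x]y   read x → write _, move +1, go to A
A | xx_[y]   read y → write y, move -1, go to C
C | xx[_]y   read _ → write x, move +1, go to A
A | xxx[y]   read y → write y, move -1, go to C
C | xx[x]y   read x → write y, move +1, go to A
A | xxy[y]   read y → write y, move -1, go to C
C | xx[y]y   read y → write x, move -1, go to B
B | x[x]xy   read x → write _, move +1, go to B
B | x_[x]y   read x → write _, move +1, go to B
B | x__[y]   read y → write y, move -1, go to C
C | x_[_]y   read _ → write x, move +1, go to A
A | x_x[y]   read y → write y, move -1, go to C
C | x_[x]y   read x → write y, move +1, go to A
A | x_y[y]   read y → write y, move -1, go to C
C | x_[y]y   read y → write x, move -1, go to B
B | x[_]xy   read _ → write _, move +1, go to B
B | x_[x]y   read x → write _, move +1, go to B
B | x__[y]   read y → write y, move -1, go to C
C | x_[_]y   read _ → write x, move +1, go to A
A | x_x[y]   read y → write y, move -1, go to C
C | x_[x]y   read x → write y, move +1, go to A
A | x_y[y]   read y → write y, move -1, go to C
C | x_[y]y   read y → write x, move -1, go to B
B | x[_]xy   read _ → write _, move +1, go to B
B | x_[x]y   read x → write _, move +1, go to B
B | x__[y]   read y → write y, move -1, go to C
C | x_[_]y   read _ → write x, move +1, go to A
A | x_x[y]   read y → write y, move -1, go to C
C | x_[x]y
After 30 steps: state C, head at 2, tape x_xy.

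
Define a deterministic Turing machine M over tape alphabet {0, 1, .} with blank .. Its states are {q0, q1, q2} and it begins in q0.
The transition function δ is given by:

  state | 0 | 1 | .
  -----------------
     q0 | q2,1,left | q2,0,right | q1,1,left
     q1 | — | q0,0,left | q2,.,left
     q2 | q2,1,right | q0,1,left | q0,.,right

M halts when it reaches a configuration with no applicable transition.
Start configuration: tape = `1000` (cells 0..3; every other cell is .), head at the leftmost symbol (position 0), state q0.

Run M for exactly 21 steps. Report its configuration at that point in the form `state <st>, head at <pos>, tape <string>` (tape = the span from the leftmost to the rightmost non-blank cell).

state q2, head at -1, tape 1111.1

state=q0 head=0 tape=.[1]000..   (q0,1)→(q2,0,right)
state=q2 head=1 tape=.0[0]00..   (q2,0)→(q2,1,right)
state=q2 head=2 tape=.01[0]0..   (q2,0)→(q2,1,right)
state=q2 head=3 tape=.011[0]..   (q2,0)→(q2,1,right)
state=q2 head=4 tape=.0111[.].   (q2,.)→(q0,.,right)
state=q0 head=5 tape=.0111.[.]   (q0,.)→(q1,1,left)
state=q1 head=4 tape=.0111[.]1   (q1,.)→(q2,.,left)
state=q2 head=3 tape=.011[1].1   (q2,1)→(q0,1,left)
state=q0 head=2 tape=.01[1]1.1   (q0,1)→(q2,0,right)
state=q2 head=3 tape=.010[1].1   (q2,1)→(q0,1,left)
state=q0 head=2 tape=.01[0]1.1   (q0,0)→(q2,1,left)
state=q2 head=1 tape=.0[1]11.1   (q2,1)→(q0,1,left)
state=q0 head=0 tape=.[0]111.1   (q0,0)→(q2,1,left)
state=q2 head=-1 tape=[.]1111.1   (q2,.)→(q0,.,right)
state=q0 head=0 tape=.[1]111.1   (q0,1)→(q2,0,right)
state=q2 head=1 tape=.0[1]11.1   (q2,1)→(q0,1,left)
state=q0 head=0 tape=.[0]111.1   (q0,0)→(q2,1,left)
state=q2 head=-1 tape=[.]1111.1   (q2,.)→(q0,.,right)
state=q0 head=0 tape=.[1]111.1   (q0,1)→(q2,0,right)
state=q2 head=1 tape=.0[1]11.1   (q2,1)→(q0,1,left)
state=q0 head=0 tape=.[0]111.1   (q0,0)→(q2,1,left)
state=q2 head=-1 tape=[.]1111.1
After 21 steps: state q2, head at -1, tape 1111.1.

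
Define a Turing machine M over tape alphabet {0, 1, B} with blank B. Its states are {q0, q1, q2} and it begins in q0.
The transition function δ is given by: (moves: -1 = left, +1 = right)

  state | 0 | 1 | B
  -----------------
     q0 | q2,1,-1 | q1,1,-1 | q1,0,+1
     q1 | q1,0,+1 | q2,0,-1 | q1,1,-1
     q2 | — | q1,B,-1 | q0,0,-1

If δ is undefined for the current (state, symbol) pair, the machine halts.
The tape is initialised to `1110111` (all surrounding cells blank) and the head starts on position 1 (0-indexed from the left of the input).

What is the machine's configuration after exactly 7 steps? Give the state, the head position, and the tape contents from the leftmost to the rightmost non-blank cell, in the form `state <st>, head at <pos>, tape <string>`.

q0 | BB1[1]10111   read 1 → write 1, move -1, go to q1
q1 | BB[1]110111   read 1 → write 0, move -1, go to q2
q2 | B[B]0110111   read B → write 0, move -1, go to q0
q0 | [B]00110111   read B → write 0, move +1, go to q1
q1 | 0[0]0110111   read 0 → write 0, move +1, go to q1
q1 | 00[0]110111   read 0 → write 0, move +1, go to q1
q1 | 000[1]10111   read 1 → write 0, move -1, go to q2
q2 | 00[0]010111
After 7 steps: state q2, head at 0, tape 000010111.

state q2, head at 0, tape 000010111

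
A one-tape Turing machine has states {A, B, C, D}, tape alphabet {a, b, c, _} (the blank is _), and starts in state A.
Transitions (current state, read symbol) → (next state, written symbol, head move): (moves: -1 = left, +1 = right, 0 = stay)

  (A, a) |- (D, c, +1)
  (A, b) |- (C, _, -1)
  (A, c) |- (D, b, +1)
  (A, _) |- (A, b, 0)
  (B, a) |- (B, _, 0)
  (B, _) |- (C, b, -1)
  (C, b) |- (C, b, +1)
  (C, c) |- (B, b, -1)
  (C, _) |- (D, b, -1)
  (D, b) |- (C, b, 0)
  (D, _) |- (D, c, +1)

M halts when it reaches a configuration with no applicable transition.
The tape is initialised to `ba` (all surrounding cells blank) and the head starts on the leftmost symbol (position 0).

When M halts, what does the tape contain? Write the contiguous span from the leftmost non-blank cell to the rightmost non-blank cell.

cbba

A | __[b]a   read b → write _, move -1, go to C
C | _[_]_a   read _ → write b, move -1, go to D
D | [_]b_a   read _ → write c, move +1, go to D
D | c[b]_a   read b → write b, move 0, go to C
C | c[b]_a   read b → write b, move +1, go to C
C | cb[_]a   read _ → write b, move -1, go to D
D | c[b]ba   read b → write b, move 0, go to C
C | c[b]ba   read b → write b, move +1, go to C
C | cb[b]a   read b → write b, move +1, go to C
C | cbb[a]
The non-blank tape span at halt is cbba.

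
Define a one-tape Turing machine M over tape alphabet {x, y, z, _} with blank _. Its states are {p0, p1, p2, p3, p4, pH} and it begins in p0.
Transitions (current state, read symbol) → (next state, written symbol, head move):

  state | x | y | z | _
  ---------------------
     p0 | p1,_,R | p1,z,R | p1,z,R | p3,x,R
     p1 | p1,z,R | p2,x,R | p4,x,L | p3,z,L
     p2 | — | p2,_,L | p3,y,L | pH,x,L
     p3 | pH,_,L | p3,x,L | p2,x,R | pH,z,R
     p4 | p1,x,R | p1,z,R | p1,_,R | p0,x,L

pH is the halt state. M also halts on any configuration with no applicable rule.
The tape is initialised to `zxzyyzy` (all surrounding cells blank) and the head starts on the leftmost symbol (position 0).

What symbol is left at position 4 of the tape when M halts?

_

state=p0 head=0 tape=[z]xzyyzy   (p0,z)→(p1,z,R)
state=p1 head=1 tape=z[x]zyyzy   (p1,x)→(p1,z,R)
state=p1 head=2 tape=zz[z]yyzy   (p1,z)→(p4,x,L)
state=p4 head=1 tape=z[z]xyyzy   (p4,z)→(p1,_,R)
state=p1 head=2 tape=z_[x]yyzy   (p1,x)→(p1,z,R)
state=p1 head=3 tape=z_z[y]yzy   (p1,y)→(p2,x,R)
state=p2 head=4 tape=z_zx[y]zy   (p2,y)→(p2,_,L)
state=p2 head=3 tape=z_z[x]_zy
Cell 4 holds _ when M halts.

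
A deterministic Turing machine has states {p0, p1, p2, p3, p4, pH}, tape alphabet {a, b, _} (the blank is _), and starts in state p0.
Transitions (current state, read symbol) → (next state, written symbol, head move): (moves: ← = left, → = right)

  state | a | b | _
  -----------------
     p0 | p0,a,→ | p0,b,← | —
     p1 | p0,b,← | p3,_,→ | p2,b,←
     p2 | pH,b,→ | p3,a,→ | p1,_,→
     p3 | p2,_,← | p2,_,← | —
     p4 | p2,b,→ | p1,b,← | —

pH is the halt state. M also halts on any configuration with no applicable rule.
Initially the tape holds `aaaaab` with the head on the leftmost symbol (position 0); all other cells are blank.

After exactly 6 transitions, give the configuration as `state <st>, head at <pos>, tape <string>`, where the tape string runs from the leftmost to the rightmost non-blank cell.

p0 | [a]aaaab   read a → write a, move →, go to p0
p0 | a[a]aaab   read a → write a, move →, go to p0
p0 | aa[a]aab   read a → write a, move →, go to p0
p0 | aaa[a]ab   read a → write a, move →, go to p0
p0 | aaaa[a]b   read a → write a, move →, go to p0
p0 | aaaaa[b]   read b → write b, move ←, go to p0
p0 | aaaa[a]b
After 6 steps: state p0, head at 4, tape aaaaab.

state p0, head at 4, tape aaaaab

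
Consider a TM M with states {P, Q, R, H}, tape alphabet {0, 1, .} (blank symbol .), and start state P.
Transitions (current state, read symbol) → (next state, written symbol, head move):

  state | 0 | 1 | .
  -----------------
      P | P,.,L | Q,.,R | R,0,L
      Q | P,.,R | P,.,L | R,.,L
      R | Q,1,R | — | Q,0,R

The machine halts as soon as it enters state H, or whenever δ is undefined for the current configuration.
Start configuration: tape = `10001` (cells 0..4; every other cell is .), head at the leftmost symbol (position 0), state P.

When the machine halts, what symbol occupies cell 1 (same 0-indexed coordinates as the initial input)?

state=P head=0 tape=[1]0001.   (P,1)→(Q,.,R)
state=Q head=1 tape=.[0]001.   (Q,0)→(P,.,R)
state=P head=2 tape=..[0]01.   (P,0)→(P,.,L)
state=P head=1 tape=.[.].01.   (P,.)→(R,0,L)
state=R head=0 tape=[.]0.01.   (R,.)→(Q,0,R)
state=Q head=1 tape=0[0].01.   (Q,0)→(P,.,R)
state=P head=2 tape=0.[.]01.   (P,.)→(R,0,L)
state=R head=1 tape=0[.]001.   (R,.)→(Q,0,R)
state=Q head=2 tape=00[0]01.   (Q,0)→(P,.,R)
state=P head=3 tape=00.[0]1.   (P,0)→(P,.,L)
state=P head=2 tape=00[.].1.   (P,.)→(R,0,L)
state=R head=1 tape=0[0]0.1.   (R,0)→(Q,1,R)
state=Q head=2 tape=01[0].1.   (Q,0)→(P,.,R)
state=P head=3 tape=01.[.]1.   (P,.)→(R,0,L)
state=R head=2 tape=01[.]01.   (R,.)→(Q,0,R)
state=Q head=3 tape=010[0]1.   (Q,0)→(P,.,R)
state=P head=4 tape=010.[1].   (P,1)→(Q,.,R)
state=Q head=5 tape=010..[.]   (Q,.)→(R,.,L)
state=R head=4 tape=010.[.].   (R,.)→(Q,0,R)
state=Q head=5 tape=010.0[.]   (Q,.)→(R,.,L)
state=R head=4 tape=010.[0].   (R,0)→(Q,1,R)
state=Q head=5 tape=010.1[.]   (Q,.)→(R,.,L)
state=R head=4 tape=010.[1].
Cell 1 holds 1 when M halts.

1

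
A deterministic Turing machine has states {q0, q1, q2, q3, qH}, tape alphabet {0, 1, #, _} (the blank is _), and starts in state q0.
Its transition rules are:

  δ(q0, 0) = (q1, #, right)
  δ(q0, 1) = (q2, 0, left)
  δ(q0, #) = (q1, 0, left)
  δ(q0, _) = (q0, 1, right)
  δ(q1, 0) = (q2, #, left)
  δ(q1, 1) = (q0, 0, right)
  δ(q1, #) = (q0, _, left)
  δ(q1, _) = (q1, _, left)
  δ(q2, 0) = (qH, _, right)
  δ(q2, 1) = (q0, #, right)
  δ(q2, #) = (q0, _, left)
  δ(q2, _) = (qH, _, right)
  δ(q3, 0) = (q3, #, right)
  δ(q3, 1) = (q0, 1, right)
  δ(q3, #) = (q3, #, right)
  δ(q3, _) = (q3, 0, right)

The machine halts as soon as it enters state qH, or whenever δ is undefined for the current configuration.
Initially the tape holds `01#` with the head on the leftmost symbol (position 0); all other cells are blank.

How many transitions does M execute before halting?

state=q0 head=0 tape=__[0]1#   (q0,0)→(q1,#,right)
state=q1 head=1 tape=__#[1]#   (q1,1)→(q0,0,right)
state=q0 head=2 tape=__#0[#]   (q0,#)→(q1,0,left)
state=q1 head=1 tape=__#[0]0   (q1,0)→(q2,#,left)
state=q2 head=0 tape=__[#]#0   (q2,#)→(q0,_,left)
state=q0 head=-1 tape=_[_]_#0   (q0,_)→(q0,1,right)
state=q0 head=0 tape=_1[_]#0   (q0,_)→(q0,1,right)
state=q0 head=1 tape=_11[#]0   (q0,#)→(q1,0,left)
state=q1 head=0 tape=_1[1]00   (q1,1)→(q0,0,right)
state=q0 head=1 tape=_10[0]0   (q0,0)→(q1,#,right)
state=q1 head=2 tape=_10#[0]   (q1,0)→(q2,#,left)
state=q2 head=1 tape=_10[#]#   (q2,#)→(q0,_,left)
state=q0 head=0 tape=_1[0]_#   (q0,0)→(q1,#,right)
state=q1 head=1 tape=_1#[_]#   (q1,_)→(q1,_,left)
state=q1 head=0 tape=_1[#]_#   (q1,#)→(q0,_,left)
state=q0 head=-1 tape=_[1]__#   (q0,1)→(q2,0,left)
state=q2 head=-2 tape=[_]0__#   (q2,_)→(qH,_,right)
state=qH head=-1 tape=_[0]__#
M halts after 17 transitions.

17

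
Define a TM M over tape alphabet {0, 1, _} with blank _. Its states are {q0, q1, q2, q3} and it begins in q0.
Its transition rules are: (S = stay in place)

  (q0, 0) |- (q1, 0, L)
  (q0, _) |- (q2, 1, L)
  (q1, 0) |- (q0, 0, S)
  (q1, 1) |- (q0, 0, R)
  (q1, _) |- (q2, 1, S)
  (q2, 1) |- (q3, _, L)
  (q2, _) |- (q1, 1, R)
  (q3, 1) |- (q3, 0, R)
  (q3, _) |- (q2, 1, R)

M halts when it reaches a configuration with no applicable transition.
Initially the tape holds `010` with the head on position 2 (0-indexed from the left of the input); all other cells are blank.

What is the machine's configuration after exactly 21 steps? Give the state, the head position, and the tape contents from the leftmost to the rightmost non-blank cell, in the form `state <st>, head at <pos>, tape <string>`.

q0 | ___01[0]   read 0 → write 0, move L, go to q1
q1 | ___0[1]0   read 1 → write 0, move R, go to q0
q0 | ___00[0]   read 0 → write 0, move L, go to q1
q1 | ___0[0]0   read 0 → write 0, move S, go to q0
q0 | ___0[0]0   read 0 → write 0, move L, go to q1
q1 | ___[0]00   read 0 → write 0, move S, go to q0
q0 | ___[0]00   read 0 → write 0, move L, go to q1
q1 | __[_]000   read _ → write 1, move S, go to q2
q2 | __[1]000   read 1 → write _, move L, go to q3
q3 | _[_]_000   read _ → write 1, move R, go to q2
q2 | _1[_]000   read _ → write 1, move R, go to q1
q1 | _11[0]00   read 0 → write 0, move S, go to q0
q0 | _11[0]00   read 0 → write 0, move L, go to q1
q1 | _1[1]000   read 1 → write 0, move R, go to q0
q0 | _10[0]00   read 0 → write 0, move L, go to q1
q1 | _1[0]000   read 0 → write 0, move S, go to q0
q0 | _1[0]000   read 0 → write 0, move L, go to q1
q1 | _[1]0000   read 1 → write 0, move R, go to q0
q0 | _0[0]000   read 0 → write 0, move L, go to q1
q1 | _[0]0000   read 0 → write 0, move S, go to q0
q0 | _[0]0000   read 0 → write 0, move L, go to q1
q1 | [_]00000
After 21 steps: state q1, head at -3, tape 00000.

state q1, head at -3, tape 00000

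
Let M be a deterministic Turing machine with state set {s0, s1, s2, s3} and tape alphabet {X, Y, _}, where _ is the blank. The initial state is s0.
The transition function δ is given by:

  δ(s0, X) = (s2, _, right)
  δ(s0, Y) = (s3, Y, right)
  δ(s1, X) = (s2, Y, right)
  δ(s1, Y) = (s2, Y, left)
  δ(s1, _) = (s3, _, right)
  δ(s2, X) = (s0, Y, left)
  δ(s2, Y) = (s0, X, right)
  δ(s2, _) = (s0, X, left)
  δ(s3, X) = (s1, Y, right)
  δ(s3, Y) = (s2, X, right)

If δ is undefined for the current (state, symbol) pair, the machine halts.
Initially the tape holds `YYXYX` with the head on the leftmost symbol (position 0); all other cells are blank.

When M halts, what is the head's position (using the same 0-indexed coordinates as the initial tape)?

6

s0 | [Y]YXYX__   read Y → write Y, move right, go to s3
s3 | Y[Y]XYX__   read Y → write X, move right, go to s2
s2 | YX[X]YX__   read X → write Y, move left, go to s0
s0 | Y[X]YYX__   read X → write _, move right, go to s2
s2 | Y_[Y]YX__   read Y → write X, move right, go to s0
s0 | Y_X[Y]X__   read Y → write Y, move right, go to s3
s3 | Y_XY[X]__   read X → write Y, move right, go to s1
s1 | Y_XYY[_]_   read _ → write _, move right, go to s3
s3 | Y_XYY_[_]
At halt the head is at cell 6.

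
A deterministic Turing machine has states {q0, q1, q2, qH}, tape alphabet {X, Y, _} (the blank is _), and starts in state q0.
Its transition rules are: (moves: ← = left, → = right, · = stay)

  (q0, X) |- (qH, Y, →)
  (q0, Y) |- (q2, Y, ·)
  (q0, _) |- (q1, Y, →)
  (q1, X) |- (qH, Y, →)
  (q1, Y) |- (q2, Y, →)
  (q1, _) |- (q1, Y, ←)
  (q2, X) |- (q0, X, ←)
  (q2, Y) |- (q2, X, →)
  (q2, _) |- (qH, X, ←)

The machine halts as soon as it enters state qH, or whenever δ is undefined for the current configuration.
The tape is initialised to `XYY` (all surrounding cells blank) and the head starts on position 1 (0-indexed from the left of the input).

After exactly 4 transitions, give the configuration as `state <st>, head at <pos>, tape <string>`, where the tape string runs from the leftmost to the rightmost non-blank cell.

state qH, head at 2, tape XXXX

state=q0 head=1 tape=X[Y]Y_   (q0,Y)→(q2,Y,·)
state=q2 head=1 tape=X[Y]Y_   (q2,Y)→(q2,X,→)
state=q2 head=2 tape=XX[Y]_   (q2,Y)→(q2,X,→)
state=q2 head=3 tape=XXX[_]   (q2,_)→(qH,X,←)
state=qH head=2 tape=XX[X]X
After 4 steps: state qH, head at 2, tape XXXX.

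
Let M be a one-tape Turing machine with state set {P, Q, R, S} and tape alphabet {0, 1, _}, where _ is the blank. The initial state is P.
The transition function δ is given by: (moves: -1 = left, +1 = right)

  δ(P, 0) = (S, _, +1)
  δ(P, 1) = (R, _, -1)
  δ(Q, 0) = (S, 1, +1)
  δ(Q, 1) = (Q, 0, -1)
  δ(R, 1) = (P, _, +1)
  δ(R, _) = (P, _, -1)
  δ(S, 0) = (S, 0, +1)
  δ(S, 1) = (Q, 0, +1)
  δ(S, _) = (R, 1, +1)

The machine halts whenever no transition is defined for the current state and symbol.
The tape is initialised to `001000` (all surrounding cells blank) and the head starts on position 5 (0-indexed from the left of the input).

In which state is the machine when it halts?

R

P | 00100[0]__   read 0 → write _, move +1, go to S
S | 00100_[_]_   read _ → write 1, move +1, go to R
R | 00100_1[_]   read _ → write _, move -1, go to P
P | 00100_[1]_   read 1 → write _, move -1, go to R
R | 00100[_]__   read _ → write _, move -1, go to P
P | 0010[0]___   read 0 → write _, move +1, go to S
S | 0010_[_]__   read _ → write 1, move +1, go to R
R | 0010_1[_]_   read _ → write _, move -1, go to P
P | 0010_[1]__   read 1 → write _, move -1, go to R
R | 0010[_]___   read _ → write _, move -1, go to P
P | 001[0]____   read 0 → write _, move +1, go to S
S | 001_[_]___   read _ → write 1, move +1, go to R
R | 001_1[_]__   read _ → write _, move -1, go to P
P | 001_[1]___   read 1 → write _, move -1, go to R
R | 001[_]____   read _ → write _, move -1, go to P
P | 00[1]_____   read 1 → write _, move -1, go to R
R | 0[0]______
No transition is defined for (R, 0); M halts in state R.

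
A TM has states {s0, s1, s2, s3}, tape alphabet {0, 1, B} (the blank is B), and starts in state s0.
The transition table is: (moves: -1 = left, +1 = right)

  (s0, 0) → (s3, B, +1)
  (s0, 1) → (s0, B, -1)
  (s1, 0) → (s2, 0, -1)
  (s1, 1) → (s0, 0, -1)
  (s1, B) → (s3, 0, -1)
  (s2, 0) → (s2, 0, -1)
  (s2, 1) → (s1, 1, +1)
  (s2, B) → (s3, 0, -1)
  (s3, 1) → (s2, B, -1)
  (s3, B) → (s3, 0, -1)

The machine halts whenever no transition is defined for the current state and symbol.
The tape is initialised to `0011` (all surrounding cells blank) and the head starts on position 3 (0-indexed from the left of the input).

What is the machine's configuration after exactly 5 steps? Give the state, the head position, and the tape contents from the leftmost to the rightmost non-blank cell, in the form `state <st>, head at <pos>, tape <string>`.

s0 | 001[1]   read 1 → write B, move -1, go to s0
s0 | 00[1]B   read 1 → write B, move -1, go to s0
s0 | 0[0]BB   read 0 → write B, move +1, go to s3
s3 | 0B[B]B   read B → write 0, move -1, go to s3
s3 | 0[B]0B   read B → write 0, move -1, go to s3
s3 | [0]00B
After 5 steps: state s3, head at 0, tape 000.

state s3, head at 0, tape 000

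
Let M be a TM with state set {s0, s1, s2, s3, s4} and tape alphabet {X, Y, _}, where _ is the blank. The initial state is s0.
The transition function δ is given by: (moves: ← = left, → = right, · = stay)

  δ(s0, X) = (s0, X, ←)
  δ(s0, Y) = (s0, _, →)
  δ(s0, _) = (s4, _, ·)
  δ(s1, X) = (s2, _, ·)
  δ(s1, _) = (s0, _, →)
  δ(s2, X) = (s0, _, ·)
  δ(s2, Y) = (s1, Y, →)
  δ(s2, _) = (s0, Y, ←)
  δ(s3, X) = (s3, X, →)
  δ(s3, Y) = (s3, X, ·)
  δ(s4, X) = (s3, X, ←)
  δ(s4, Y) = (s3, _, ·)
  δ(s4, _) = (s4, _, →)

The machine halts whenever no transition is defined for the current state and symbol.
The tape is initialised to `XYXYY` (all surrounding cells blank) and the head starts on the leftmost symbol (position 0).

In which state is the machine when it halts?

state=s0 head=0 tape=_[X]YXYY   (s0,X)→(s0,X,←)
state=s0 head=-1 tape=[_]XYXYY   (s0,_)→(s4,_,·)
state=s4 head=-1 tape=[_]XYXYY   (s4,_)→(s4,_,→)
state=s4 head=0 tape=_[X]YXYY   (s4,X)→(s3,X,←)
state=s3 head=-1 tape=[_]XYXYY
No transition is defined for (s3, _); M halts in state s3.

s3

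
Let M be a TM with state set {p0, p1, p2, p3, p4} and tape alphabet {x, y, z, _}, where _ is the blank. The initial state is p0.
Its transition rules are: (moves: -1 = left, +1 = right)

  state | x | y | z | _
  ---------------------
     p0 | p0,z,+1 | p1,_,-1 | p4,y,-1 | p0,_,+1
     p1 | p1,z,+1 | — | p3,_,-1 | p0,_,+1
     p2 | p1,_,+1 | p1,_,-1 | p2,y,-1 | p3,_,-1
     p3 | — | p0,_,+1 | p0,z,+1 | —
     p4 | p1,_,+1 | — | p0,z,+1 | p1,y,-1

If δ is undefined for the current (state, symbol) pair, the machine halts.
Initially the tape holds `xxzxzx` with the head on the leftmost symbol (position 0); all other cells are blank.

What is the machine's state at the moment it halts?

p3

p0 | [x]xzxzx   read x → write z, move +1, go to p0
p0 | z[x]zxzx   read x → write z, move +1, go to p0
p0 | zz[z]xzx   read z → write y, move -1, go to p4
p4 | z[z]yxzx   read z → write z, move +1, go to p0
p0 | zz[y]xzx   read y → write _, move -1, go to p1
p1 | z[z]_xzx   read z → write _, move -1, go to p3
p3 | [z]__xzx   read z → write z, move +1, go to p0
p0 | z[_]_xzx   read _ → write _, move +1, go to p0
p0 | z_[_]xzx   read _ → write _, move +1, go to p0
p0 | z__[x]zx   read x → write z, move +1, go to p0
p0 | z__z[z]x   read z → write y, move -1, go to p4
p4 | z__[z]yx   read z → write z, move +1, go to p0
p0 | z__z[y]x   read y → write _, move -1, go to p1
p1 | z__[z]_x   read z → write _, move -1, go to p3
p3 | z_[_]__x
No transition is defined for (p3, _); M halts in state p3.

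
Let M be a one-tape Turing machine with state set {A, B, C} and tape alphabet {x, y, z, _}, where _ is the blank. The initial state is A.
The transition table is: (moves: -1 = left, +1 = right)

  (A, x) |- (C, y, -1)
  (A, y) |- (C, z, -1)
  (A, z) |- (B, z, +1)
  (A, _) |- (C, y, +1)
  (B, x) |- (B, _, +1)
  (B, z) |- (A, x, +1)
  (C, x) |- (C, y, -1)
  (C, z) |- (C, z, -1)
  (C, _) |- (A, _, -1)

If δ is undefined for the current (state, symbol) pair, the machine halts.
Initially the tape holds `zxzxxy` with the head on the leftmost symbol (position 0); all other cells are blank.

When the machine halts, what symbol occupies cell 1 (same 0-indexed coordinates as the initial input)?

_

state=A head=0 tape=[z]xzxxy   (A,z)→(B,z,+1)
state=B head=1 tape=z[x]zxxy   (B,x)→(B,_,+1)
state=B head=2 tape=z_[z]xxy   (B,z)→(A,x,+1)
state=A head=3 tape=z_x[x]xy   (A,x)→(C,y,-1)
state=C head=2 tape=z_[x]yxy   (C,x)→(C,y,-1)
state=C head=1 tape=z[_]yyxy   (C,_)→(A,_,-1)
state=A head=0 tape=[z]_yyxy   (A,z)→(B,z,+1)
state=B head=1 tape=z[_]yyxy
Cell 1 holds _ when M halts.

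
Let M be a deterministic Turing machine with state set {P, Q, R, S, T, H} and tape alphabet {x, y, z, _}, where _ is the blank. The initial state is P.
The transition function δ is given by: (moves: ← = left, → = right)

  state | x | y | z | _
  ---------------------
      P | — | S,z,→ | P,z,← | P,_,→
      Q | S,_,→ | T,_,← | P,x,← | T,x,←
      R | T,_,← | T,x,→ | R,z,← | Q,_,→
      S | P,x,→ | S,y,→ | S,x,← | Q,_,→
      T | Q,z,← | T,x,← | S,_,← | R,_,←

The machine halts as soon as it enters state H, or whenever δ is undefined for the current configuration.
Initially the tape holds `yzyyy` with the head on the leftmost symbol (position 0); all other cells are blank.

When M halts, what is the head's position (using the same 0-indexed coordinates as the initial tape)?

3

state=P head=0 tape=_[y]zyyy__   (P,y)→(S,z,→)
state=S head=1 tape=_z[z]yyy__   (S,z)→(S,x,←)
state=S head=0 tape=_[z]xyyy__   (S,z)→(S,x,←)
state=S head=-1 tape=[_]xxyyy__   (S,_)→(Q,_,→)
state=Q head=0 tape=_[x]xyyy__   (Q,x)→(S,_,→)
state=S head=1 tape=__[x]yyy__   (S,x)→(P,x,→)
state=P head=2 tape=__x[y]yy__   (P,y)→(S,z,→)
state=S head=3 tape=__xz[y]y__   (S,y)→(S,y,→)
state=S head=4 tape=__xzy[y]__   (S,y)→(S,y,→)
state=S head=5 tape=__xzyy[_]_   (S,_)→(Q,_,→)
state=Q head=6 tape=__xzyy_[_]   (Q,_)→(T,x,←)
state=T head=5 tape=__xzyy[_]x   (T,_)→(R,_,←)
state=R head=4 tape=__xzy[y]_x   (R,y)→(T,x,→)
state=T head=5 tape=__xzyx[_]x   (T,_)→(R,_,←)
state=R head=4 tape=__xzy[x]_x   (R,x)→(T,_,←)
state=T head=3 tape=__xz[y]__x   (T,y)→(T,x,←)
state=T head=2 tape=__x[z]x__x   (T,z)→(S,_,←)
state=S head=1 tape=__[x]_x__x   (S,x)→(P,x,→)
state=P head=2 tape=__x[_]x__x   (P,_)→(P,_,→)
state=P head=3 tape=__x_[x]__x
At halt the head is at cell 3.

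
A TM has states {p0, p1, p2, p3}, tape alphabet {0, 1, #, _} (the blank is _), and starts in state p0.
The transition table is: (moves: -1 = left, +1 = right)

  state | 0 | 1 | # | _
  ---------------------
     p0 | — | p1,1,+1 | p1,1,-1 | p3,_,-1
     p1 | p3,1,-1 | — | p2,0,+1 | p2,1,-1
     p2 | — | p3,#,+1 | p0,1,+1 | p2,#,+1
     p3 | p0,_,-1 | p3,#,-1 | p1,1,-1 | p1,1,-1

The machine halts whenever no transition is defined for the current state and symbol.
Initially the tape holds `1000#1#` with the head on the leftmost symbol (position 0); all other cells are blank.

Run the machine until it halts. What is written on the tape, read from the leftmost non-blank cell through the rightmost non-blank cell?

0_11#00#1#

p0 | ___[1]000#1#   read 1 → write 1, move +1, go to p1
p1 | ___1[0]00#1#   read 0 → write 1, move -1, go to p3
p3 | ___[1]100#1#   read 1 → write #, move -1, go to p3
p3 | __[_]#100#1#   read _ → write 1, move -1, go to p1
p1 | _[_]1#100#1#   read _ → write 1, move -1, go to p2
p2 | [_]11#100#1#   read _ → write #, move +1, go to p2
p2 | #[1]1#100#1#   read 1 → write #, move +1, go to p3
p3 | ##[1]#100#1#   read 1 → write #, move -1, go to p3
p3 | #[#]##100#1#   read # → write 1, move -1, go to p1
p1 | [#]1##100#1#   read # → write 0, move +1, go to p2
p2 | 0[1]##100#1#   read 1 → write #, move +1, go to p3
p3 | 0#[#]#100#1#   read # → write 1, move -1, go to p1
p1 | 0[#]1#100#1#   read # → write 0, move +1, go to p2
p2 | 00[1]#100#1#   read 1 → write #, move +1, go to p3
p3 | 00#[#]100#1#   read # → write 1, move -1, go to p1
p1 | 00[#]1100#1#   read # → write 0, move +1, go to p2
p2 | 000[1]100#1#   read 1 → write #, move +1, go to p3
p3 | 000#[1]00#1#   read 1 → write #, move -1, go to p3
p3 | 000[#]#00#1#   read # → write 1, move -1, go to p1
p1 | 00[0]1#00#1#   read 0 → write 1, move -1, go to p3
p3 | 0[0]11#00#1#   read 0 → write _, move -1, go to p0
p0 | [0]_11#00#1#
The non-blank tape span at halt is 0_11#00#1#.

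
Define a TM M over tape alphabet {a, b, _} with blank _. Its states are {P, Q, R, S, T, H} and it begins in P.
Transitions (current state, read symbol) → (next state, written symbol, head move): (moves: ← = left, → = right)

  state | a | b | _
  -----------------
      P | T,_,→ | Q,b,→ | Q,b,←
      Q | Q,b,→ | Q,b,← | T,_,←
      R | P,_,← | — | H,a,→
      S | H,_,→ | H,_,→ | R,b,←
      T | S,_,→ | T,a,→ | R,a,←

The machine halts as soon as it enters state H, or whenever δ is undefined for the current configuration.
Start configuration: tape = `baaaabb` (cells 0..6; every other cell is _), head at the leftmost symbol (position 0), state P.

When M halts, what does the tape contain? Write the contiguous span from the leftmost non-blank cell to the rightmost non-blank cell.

P | ___[b]aaaabb   read b → write b, move →, go to Q
Q | ___b[a]aaabb   read a → write b, move →, go to Q
Q | ___bb[a]aabb   read a → write b, move →, go to Q
Q | ___bbb[a]abb   read a → write b, move →, go to Q
Q | ___bbbb[a]bb   read a → write b, move →, go to Q
Q | ___bbbbb[b]b   read b → write b, move ←, go to Q
Q | ___bbbb[b]bb   read b → write b, move ←, go to Q
Q | ___bbb[b]bbb   read b → write b, move ←, go to Q
Q | ___bb[b]bbbb   read b → write b, move ←, go to Q
Q | ___b[b]bbbbb   read b → write b, move ←, go to Q
Q | ___[b]bbbbbb   read b → write b, move ←, go to Q
Q | __[_]bbbbbbb   read _ → write _, move ←, go to T
T | _[_]_bbbbbbb   read _ → write a, move ←, go to R
R | [_]a_bbbbbbb   read _ → write a, move →, go to H
H | a[a]_bbbbbbb
The non-blank tape span at halt is aa_bbbbbbb.

aa_bbbbbbb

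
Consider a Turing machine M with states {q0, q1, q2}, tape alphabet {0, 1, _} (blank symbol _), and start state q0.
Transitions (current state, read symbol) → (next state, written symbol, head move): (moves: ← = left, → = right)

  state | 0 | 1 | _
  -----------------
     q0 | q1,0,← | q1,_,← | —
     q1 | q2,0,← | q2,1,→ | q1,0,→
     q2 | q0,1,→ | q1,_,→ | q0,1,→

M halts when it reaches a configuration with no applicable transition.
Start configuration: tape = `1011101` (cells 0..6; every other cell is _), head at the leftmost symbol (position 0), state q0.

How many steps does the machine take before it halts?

q0 | _[1]011101_   read 1 → write _, move ←, go to q1
q1 | [_]_011101_   read _ → write 0, move →, go to q1
q1 | 0[_]011101_   read _ → write 0, move →, go to q1
q1 | 00[0]11101_   read 0 → write 0, move ←, go to q2
q2 | 0[0]011101_   read 0 → write 1, move →, go to q0
q0 | 01[0]11101_   read 0 → write 0, move ←, go to q1
q1 | 0[1]011101_   read 1 → write 1, move →, go to q2
q2 | 01[0]11101_   read 0 → write 1, move →, go to q0
q0 | 011[1]1101_   read 1 → write _, move ←, go to q1
q1 | 01[1]_1101_   read 1 → write 1, move →, go to q2
q2 | 011[_]1101_   read _ → write 1, move →, go to q0
q0 | 0111[1]101_   read 1 → write _, move ←, go to q1
q1 | 011[1]_101_   read 1 → write 1, move →, go to q2
q2 | 0111[_]101_   read _ → write 1, move →, go to q0
q0 | 01111[1]01_   read 1 → write _, move ←, go to q1
q1 | 0111[1]_01_   read 1 → write 1, move →, go to q2
q2 | 01111[_]01_   read _ → write 1, move →, go to q0
q0 | 011111[0]1_   read 0 → write 0, move ←, go to q1
q1 | 01111[1]01_   read 1 → write 1, move →, go to q2
q2 | 011111[0]1_   read 0 → write 1, move →, go to q0
q0 | 0111111[1]_   read 1 → write _, move ←, go to q1
q1 | 011111[1]__   read 1 → write 1, move →, go to q2
q2 | 0111111[_]_   read _ → write 1, move →, go to q0
q0 | 01111111[_]
M halts after 23 transitions.

23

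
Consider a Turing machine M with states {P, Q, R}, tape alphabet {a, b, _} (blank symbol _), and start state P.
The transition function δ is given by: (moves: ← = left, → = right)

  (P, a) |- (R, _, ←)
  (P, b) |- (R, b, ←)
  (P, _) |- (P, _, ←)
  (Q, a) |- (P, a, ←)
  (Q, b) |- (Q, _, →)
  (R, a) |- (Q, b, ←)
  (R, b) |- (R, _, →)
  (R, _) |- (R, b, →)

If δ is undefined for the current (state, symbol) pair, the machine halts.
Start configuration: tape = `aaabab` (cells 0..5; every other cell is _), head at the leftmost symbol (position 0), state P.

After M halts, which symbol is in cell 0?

_

P | __[a]aabab_   read a → write _, move ←, go to R
R | _[_]_aabab_   read _ → write b, move →, go to R
R | _b[_]aabab_   read _ → write b, move →, go to R
R | _bb[a]abab_   read a → write b, move ←, go to Q
Q | _b[b]babab_   read b → write _, move →, go to Q
Q | _b_[b]abab_   read b → write _, move →, go to Q
Q | _b__[a]bab_   read a → write a, move ←, go to P
P | _b_[_]abab_   read _ → write _, move ←, go to P
P | _b[_]_abab_   read _ → write _, move ←, go to P
P | _[b]__abab_   read b → write b, move ←, go to R
R | [_]b__abab_   read _ → write b, move →, go to R
R | b[b]__abab_   read b → write _, move →, go to R
R | b_[_]_abab_   read _ → write b, move →, go to R
R | b_b[_]abab_   read _ → write b, move →, go to R
R | b_bb[a]bab_   read a → write b, move ←, go to Q
Q | b_b[b]bbab_   read b → write _, move →, go to Q
Q | b_b_[b]bab_   read b → write _, move →, go to Q
Q | b_b__[b]ab_   read b → write _, move →, go to Q
Q | b_b___[a]b_   read a → write a, move ←, go to P
P | b_b__[_]ab_   read _ → write _, move ←, go to P
P | b_b_[_]_ab_   read _ → write _, move ←, go to P
P | b_b[_]__ab_   read _ → write _, move ←, go to P
P | b_[b]___ab_   read b → write b, move ←, go to R
R | b[_]b___ab_   read _ → write b, move →, go to R
R | bb[b]___ab_   read b → write _, move →, go to R
R | bb_[_]__ab_   read _ → write b, move →, go to R
R | bb_b[_]_ab_   read _ → write b, move →, go to R
R | bb_bb[_]ab_   read _ → write b, move →, go to R
R | bb_bbb[a]b_   read a → write b, move ←, go to Q
Q | bb_bb[b]bb_   read b → write _, move →, go to Q
Q | bb_bb_[b]b_   read b → write _, move →, go to Q
Q | bb_bb__[b]_   read b → write _, move →, go to Q
Q | bb_bb___[_]
Cell 0 holds _ when M halts.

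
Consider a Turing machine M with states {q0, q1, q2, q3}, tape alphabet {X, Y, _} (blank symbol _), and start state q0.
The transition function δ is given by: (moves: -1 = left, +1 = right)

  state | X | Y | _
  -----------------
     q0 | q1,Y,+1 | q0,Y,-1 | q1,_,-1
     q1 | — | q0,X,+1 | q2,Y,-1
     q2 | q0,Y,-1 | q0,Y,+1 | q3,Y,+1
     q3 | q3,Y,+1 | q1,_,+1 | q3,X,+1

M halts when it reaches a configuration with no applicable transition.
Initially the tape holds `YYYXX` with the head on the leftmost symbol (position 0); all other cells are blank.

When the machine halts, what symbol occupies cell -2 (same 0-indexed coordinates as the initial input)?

state=q0 head=0 tape=___[Y]YYXX   (q0,Y)→(q0,Y,-1)
state=q0 head=-1 tape=__[_]YYYXX   (q0,_)→(q1,_,-1)
state=q1 head=-2 tape=_[_]_YYYXX   (q1,_)→(q2,Y,-1)
state=q2 head=-3 tape=[_]Y_YYYXX   (q2,_)→(q3,Y,+1)
state=q3 head=-2 tape=Y[Y]_YYYXX   (q3,Y)→(q1,_,+1)
state=q1 head=-1 tape=Y_[_]YYYXX   (q1,_)→(q2,Y,-1)
state=q2 head=-2 tape=Y[_]YYYYXX   (q2,_)→(q3,Y,+1)
state=q3 head=-1 tape=YY[Y]YYYXX   (q3,Y)→(q1,_,+1)
state=q1 head=0 tape=YY_[Y]YYXX   (q1,Y)→(q0,X,+1)
state=q0 head=1 tape=YY_X[Y]YXX   (q0,Y)→(q0,Y,-1)
state=q0 head=0 tape=YY_[X]YYXX   (q0,X)→(q1,Y,+1)
state=q1 head=1 tape=YY_Y[Y]YXX   (q1,Y)→(q0,X,+1)
state=q0 head=2 tape=YY_YX[Y]XX   (q0,Y)→(q0,Y,-1)
state=q0 head=1 tape=YY_Y[X]YXX   (q0,X)→(q1,Y,+1)
state=q1 head=2 tape=YY_YY[Y]XX   (q1,Y)→(q0,X,+1)
state=q0 head=3 tape=YY_YYX[X]X   (q0,X)→(q1,Y,+1)
state=q1 head=4 tape=YY_YYXY[X]
Cell -2 holds Y when M halts.

Y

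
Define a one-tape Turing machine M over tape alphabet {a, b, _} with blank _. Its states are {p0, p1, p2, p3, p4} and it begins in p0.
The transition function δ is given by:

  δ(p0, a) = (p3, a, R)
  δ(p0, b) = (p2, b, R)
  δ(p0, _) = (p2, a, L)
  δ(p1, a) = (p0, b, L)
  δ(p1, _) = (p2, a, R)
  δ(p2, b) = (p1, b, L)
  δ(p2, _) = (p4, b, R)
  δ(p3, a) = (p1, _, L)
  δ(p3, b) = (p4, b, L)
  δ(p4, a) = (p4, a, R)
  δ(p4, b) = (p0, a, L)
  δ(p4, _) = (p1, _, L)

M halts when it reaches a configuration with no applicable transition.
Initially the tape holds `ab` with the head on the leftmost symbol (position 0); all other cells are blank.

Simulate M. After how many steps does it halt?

16

state=p0 head=0 tape=__[a]b   (p0,a)→(p3,a,R)
state=p3 head=1 tape=__a[b]   (p3,b)→(p4,b,L)
state=p4 head=0 tape=__[a]b   (p4,a)→(p4,a,R)
state=p4 head=1 tape=__a[b]   (p4,b)→(p0,a,L)
state=p0 head=0 tape=__[a]a   (p0,a)→(p3,a,R)
state=p3 head=1 tape=__a[a]   (p3,a)→(p1,_,L)
state=p1 head=0 tape=__[a]_   (p1,a)→(p0,b,L)
state=p0 head=-1 tape=_[_]b_   (p0,_)→(p2,a,L)
state=p2 head=-2 tape=[_]ab_   (p2,_)→(p4,b,R)
state=p4 head=-1 tape=b[a]b_   (p4,a)→(p4,a,R)
state=p4 head=0 tape=ba[b]_   (p4,b)→(p0,a,L)
state=p0 head=-1 tape=b[a]a_   (p0,a)→(p3,a,R)
state=p3 head=0 tape=ba[a]_   (p3,a)→(p1,_,L)
state=p1 head=-1 tape=b[a]__   (p1,a)→(p0,b,L)
state=p0 head=-2 tape=[b]b__   (p0,b)→(p2,b,R)
state=p2 head=-1 tape=b[b]__   (p2,b)→(p1,b,L)
state=p1 head=-2 tape=[b]b__
M halts after 16 transitions.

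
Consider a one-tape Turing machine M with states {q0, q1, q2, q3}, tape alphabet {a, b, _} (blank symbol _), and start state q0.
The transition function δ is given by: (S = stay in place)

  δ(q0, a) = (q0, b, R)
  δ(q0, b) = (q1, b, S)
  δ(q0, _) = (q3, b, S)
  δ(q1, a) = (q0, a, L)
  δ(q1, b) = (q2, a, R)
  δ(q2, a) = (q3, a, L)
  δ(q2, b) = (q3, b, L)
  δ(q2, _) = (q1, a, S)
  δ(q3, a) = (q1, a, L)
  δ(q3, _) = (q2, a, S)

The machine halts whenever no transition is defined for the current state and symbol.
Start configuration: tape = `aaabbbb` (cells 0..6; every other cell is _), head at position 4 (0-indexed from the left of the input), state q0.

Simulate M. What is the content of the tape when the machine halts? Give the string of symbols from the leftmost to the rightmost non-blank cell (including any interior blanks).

q0 | _aaab[b]bb   read b → write b, move S, go to q1
q1 | _aaab[b]bb   read b → write a, move R, go to q2
q2 | _aaaba[b]b   read b → write b, move L, go to q3
q3 | _aaab[a]bb   read a → write a, move L, go to q1
q1 | _aaa[b]abb   read b → write a, move R, go to q2
q2 | _aaaa[a]bb   read a → write a, move L, go to q3
q3 | _aaa[a]abb   read a → write a, move L, go to q1
q1 | _aa[a]aabb   read a → write a, move L, go to q0
q0 | _a[a]aaabb   read a → write b, move R, go to q0
q0 | _ab[a]aabb   read a → write b, move R, go to q0
q0 | _abb[a]abb   read a → write b, move R, go to q0
q0 | _abbb[a]bb   read a → write b, move R, go to q0
q0 | _abbbb[b]b   read b → write b, move S, go to q1
q1 | _abbbb[b]b   read b → write a, move R, go to q2
q2 | _abbbba[b]   read b → write b, move L, go to q3
q3 | _abbbb[a]b   read a → write a, move L, go to q1
q1 | _abbb[b]ab   read b → write a, move R, go to q2
q2 | _abbba[a]b   read a → write a, move L, go to q3
q3 | _abbb[a]ab   read a → write a, move L, go to q1
q1 | _abb[b]aab   read b → write a, move R, go to q2
q2 | _abba[a]ab   read a → write a, move L, go to q3
q3 | _abb[a]aab   read a → write a, move L, go to q1
q1 | _ab[b]aaab   read b → write a, move R, go to q2
q2 | _aba[a]aab   read a → write a, move L, go to q3
q3 | _ab[a]aaab   read a → write a, move L, go to q1
q1 | _a[b]aaaab   read b → write a, move R, go to q2
q2 | _aa[a]aaab   read a → write a, move L, go to q3
q3 | _a[a]aaaab   read a → write a, move L, go to q1
q1 | _[a]aaaaab   read a → write a, move L, go to q0
q0 | [_]aaaaaab   read _ → write b, move S, go to q3
q3 | [b]aaaaaab
The non-blank tape span at halt is baaaaaab.

baaaaaab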